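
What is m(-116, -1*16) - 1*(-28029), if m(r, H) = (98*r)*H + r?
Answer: 209801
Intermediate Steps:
m(r, H) = r + 98*H*r (m(r, H) = 98*H*r + r = r + 98*H*r)
m(-116, -1*16) - 1*(-28029) = -116*(1 + 98*(-1*16)) - 1*(-28029) = -116*(1 + 98*(-16)) + 28029 = -116*(1 - 1568) + 28029 = -116*(-1567) + 28029 = 181772 + 28029 = 209801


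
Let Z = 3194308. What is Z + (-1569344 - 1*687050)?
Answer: 937914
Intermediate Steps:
Z + (-1569344 - 1*687050) = 3194308 + (-1569344 - 1*687050) = 3194308 + (-1569344 - 687050) = 3194308 - 2256394 = 937914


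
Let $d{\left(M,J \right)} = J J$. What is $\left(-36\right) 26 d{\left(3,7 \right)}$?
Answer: $-45864$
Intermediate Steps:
$d{\left(M,J \right)} = J^{2}$
$\left(-36\right) 26 d{\left(3,7 \right)} = \left(-36\right) 26 \cdot 7^{2} = \left(-936\right) 49 = -45864$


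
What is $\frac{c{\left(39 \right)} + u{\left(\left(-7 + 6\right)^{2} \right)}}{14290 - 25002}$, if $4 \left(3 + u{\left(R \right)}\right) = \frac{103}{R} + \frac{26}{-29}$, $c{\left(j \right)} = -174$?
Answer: $\frac{17571}{1242592} \approx 0.014141$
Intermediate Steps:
$u{\left(R \right)} = - \frac{187}{58} + \frac{103}{4 R}$ ($u{\left(R \right)} = -3 + \frac{\frac{103}{R} + \frac{26}{-29}}{4} = -3 + \frac{\frac{103}{R} + 26 \left(- \frac{1}{29}\right)}{4} = -3 + \frac{\frac{103}{R} - \frac{26}{29}}{4} = -3 + \frac{- \frac{26}{29} + \frac{103}{R}}{4} = -3 - \left(\frac{13}{58} - \frac{103}{4 R}\right) = - \frac{187}{58} + \frac{103}{4 R}$)
$\frac{c{\left(39 \right)} + u{\left(\left(-7 + 6\right)^{2} \right)}}{14290 - 25002} = \frac{-174 + \frac{2987 - 374 \left(-7 + 6\right)^{2}}{116 \left(-7 + 6\right)^{2}}}{14290 - 25002} = \frac{-174 + \frac{2987 - 374 \left(-1\right)^{2}}{116 \left(-1\right)^{2}}}{-10712} = \left(-174 + \frac{2987 - 374}{116 \cdot 1}\right) \left(- \frac{1}{10712}\right) = \left(-174 + \frac{1}{116} \cdot 1 \left(2987 - 374\right)\right) \left(- \frac{1}{10712}\right) = \left(-174 + \frac{1}{116} \cdot 1 \cdot 2613\right) \left(- \frac{1}{10712}\right) = \left(-174 + \frac{2613}{116}\right) \left(- \frac{1}{10712}\right) = \left(- \frac{17571}{116}\right) \left(- \frac{1}{10712}\right) = \frac{17571}{1242592}$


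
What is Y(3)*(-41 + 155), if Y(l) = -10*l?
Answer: -3420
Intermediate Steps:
Y(3)*(-41 + 155) = (-10*3)*(-41 + 155) = -30*114 = -3420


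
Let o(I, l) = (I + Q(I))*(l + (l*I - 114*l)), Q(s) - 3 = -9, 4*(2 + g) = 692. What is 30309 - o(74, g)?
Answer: 483801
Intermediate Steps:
g = 171 (g = -2 + (1/4)*692 = -2 + 173 = 171)
Q(s) = -6 (Q(s) = 3 - 9 = -6)
o(I, l) = (-6 + I)*(-113*l + I*l) (o(I, l) = (I - 6)*(l + (l*I - 114*l)) = (-6 + I)*(l + (I*l - 114*l)) = (-6 + I)*(l + (-114*l + I*l)) = (-6 + I)*(-113*l + I*l))
30309 - o(74, g) = 30309 - 171*(678 + 74**2 - 119*74) = 30309 - 171*(678 + 5476 - 8806) = 30309 - 171*(-2652) = 30309 - 1*(-453492) = 30309 + 453492 = 483801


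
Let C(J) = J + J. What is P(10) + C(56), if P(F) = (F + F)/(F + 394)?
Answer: 11317/101 ≈ 112.05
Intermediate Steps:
C(J) = 2*J
P(F) = 2*F/(394 + F) (P(F) = (2*F)/(394 + F) = 2*F/(394 + F))
P(10) + C(56) = 2*10/(394 + 10) + 2*56 = 2*10/404 + 112 = 2*10*(1/404) + 112 = 5/101 + 112 = 11317/101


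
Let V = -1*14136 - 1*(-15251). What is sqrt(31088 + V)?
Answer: sqrt(32203) ≈ 179.45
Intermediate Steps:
V = 1115 (V = -14136 + 15251 = 1115)
sqrt(31088 + V) = sqrt(31088 + 1115) = sqrt(32203)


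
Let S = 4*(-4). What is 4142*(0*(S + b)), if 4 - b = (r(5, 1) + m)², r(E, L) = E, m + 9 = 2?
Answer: 0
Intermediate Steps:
m = -7 (m = -9 + 2 = -7)
b = 0 (b = 4 - (5 - 7)² = 4 - 1*(-2)² = 4 - 1*4 = 4 - 4 = 0)
S = -16
4142*(0*(S + b)) = 4142*(0*(-16 + 0)) = 4142*(0*(-16)) = 4142*0 = 0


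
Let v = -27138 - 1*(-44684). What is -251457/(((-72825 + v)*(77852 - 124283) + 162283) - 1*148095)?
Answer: -251457/2566673437 ≈ -9.7970e-5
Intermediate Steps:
v = 17546 (v = -27138 + 44684 = 17546)
-251457/(((-72825 + v)*(77852 - 124283) + 162283) - 1*148095) = -251457/(((-72825 + 17546)*(77852 - 124283) + 162283) - 1*148095) = -251457/((-55279*(-46431) + 162283) - 148095) = -251457/((2566659249 + 162283) - 148095) = -251457/(2566821532 - 148095) = -251457/2566673437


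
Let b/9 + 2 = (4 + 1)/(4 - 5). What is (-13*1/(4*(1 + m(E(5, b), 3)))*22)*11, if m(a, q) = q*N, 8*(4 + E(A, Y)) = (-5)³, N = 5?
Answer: -1573/32 ≈ -49.156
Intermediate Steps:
b = -63 (b = -18 + 9*((4 + 1)/(4 - 5)) = -18 + 9*(5/(-1)) = -18 + 9*(5*(-1)) = -18 + 9*(-5) = -18 - 45 = -63)
E(A, Y) = -157/8 (E(A, Y) = -4 + (⅛)*(-5)³ = -4 + (⅛)*(-125) = -4 - 125/8 = -157/8)
m(a, q) = 5*q (m(a, q) = q*5 = 5*q)
(-13*1/(4*(1 + m(E(5, b), 3)))*22)*11 = (-13*1/(4*(1 + 5*3))*22)*11 = (-13*1/(4*(1 + 15))*22)*11 = (-13/(4*16)*22)*11 = (-13/64*22)*11 = (-13*1/64*22)*11 = -13/64*22*11 = -143/32*11 = -1573/32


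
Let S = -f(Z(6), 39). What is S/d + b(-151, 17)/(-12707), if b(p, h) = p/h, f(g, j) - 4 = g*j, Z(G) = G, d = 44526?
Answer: -22344548/4809230997 ≈ -0.0046462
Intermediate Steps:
f(g, j) = 4 + g*j
S = -238 (S = -(4 + 6*39) = -(4 + 234) = -1*238 = -238)
S/d + b(-151, 17)/(-12707) = -238/44526 - 151/17/(-12707) = -238*1/44526 - 151*1/17*(-1/12707) = -119/22263 - 151/17*(-1/12707) = -119/22263 + 151/216019 = -22344548/4809230997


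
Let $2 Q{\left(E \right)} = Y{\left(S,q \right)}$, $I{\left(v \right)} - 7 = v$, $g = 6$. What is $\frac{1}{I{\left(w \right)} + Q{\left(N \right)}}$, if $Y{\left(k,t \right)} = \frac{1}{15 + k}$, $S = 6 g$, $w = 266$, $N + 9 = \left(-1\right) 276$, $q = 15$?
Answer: $\frac{102}{27847} \approx 0.0036629$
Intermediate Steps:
$N = -285$ ($N = -9 - 276 = -285$)
$I{\left(v \right)} = 7 + v$
$S = 36$ ($S = 6 \cdot 6 = 36$)
$Q{\left(E \right)} = \frac{1}{102}$ ($Q{\left(E \right)} = \frac{1}{2 \left(15 + 36\right)} = \frac{1}{2 \cdot 51} = \frac{1}{2} \cdot \frac{1}{51} = \frac{1}{102}$)
$\frac{1}{I{\left(w \right)} + Q{\left(N \right)}} = \frac{1}{\left(7 + 266\right) + \frac{1}{102}} = \frac{1}{273 + \frac{1}{102}} = \frac{1}{\frac{27847}{102}} = \frac{102}{27847}$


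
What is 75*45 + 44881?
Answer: 48256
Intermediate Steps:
75*45 + 44881 = 3375 + 44881 = 48256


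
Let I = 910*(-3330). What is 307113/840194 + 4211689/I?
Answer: -1303995651883/1273019939100 ≈ -1.0243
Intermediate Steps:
I = -3030300
307113/840194 + 4211689/I = 307113/840194 + 4211689/(-3030300) = 307113*(1/840194) + 4211689*(-1/3030300) = 307113/840194 - 4211689/3030300 = -1303995651883/1273019939100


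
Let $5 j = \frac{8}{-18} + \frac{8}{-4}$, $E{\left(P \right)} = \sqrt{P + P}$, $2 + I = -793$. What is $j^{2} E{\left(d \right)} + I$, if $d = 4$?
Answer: $-795 + \frac{968 \sqrt{2}}{2025} \approx -794.32$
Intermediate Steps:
$I = -795$ ($I = -2 - 793 = -795$)
$E{\left(P \right)} = \sqrt{2} \sqrt{P}$ ($E{\left(P \right)} = \sqrt{2 P} = \sqrt{2} \sqrt{P}$)
$j = - \frac{22}{45}$ ($j = \frac{\frac{8}{-18} + \frac{8}{-4}}{5} = \frac{8 \left(- \frac{1}{18}\right) + 8 \left(- \frac{1}{4}\right)}{5} = \frac{- \frac{4}{9} - 2}{5} = \frac{1}{5} \left(- \frac{22}{9}\right) = - \frac{22}{45} \approx -0.48889$)
$j^{2} E{\left(d \right)} + I = \left(- \frac{22}{45}\right)^{2} \sqrt{2} \sqrt{4} - 795 = \frac{484 \sqrt{2} \cdot 2}{2025} - 795 = \frac{484 \cdot 2 \sqrt{2}}{2025} - 795 = \frac{968 \sqrt{2}}{2025} - 795 = -795 + \frac{968 \sqrt{2}}{2025}$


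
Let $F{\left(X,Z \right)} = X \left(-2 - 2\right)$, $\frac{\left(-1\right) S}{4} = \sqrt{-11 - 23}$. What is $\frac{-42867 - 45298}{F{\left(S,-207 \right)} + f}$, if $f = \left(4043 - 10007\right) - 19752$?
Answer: $\frac{16194651}{4723724} + \frac{2519 i \sqrt{34}}{1180931} \approx 3.4284 + 0.012438 i$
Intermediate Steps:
$S = - 4 i \sqrt{34}$ ($S = - 4 \sqrt{-11 - 23} = - 4 \sqrt{-34} = - 4 i \sqrt{34} \approx - 23.324 i$)
$f = -25716$ ($f = \left(4043 - 10007\right) - 19752 = -5964 - 19752 = -25716$)
$F{\left(X,Z \right)} = - 4 X$ ($F{\left(X,Z \right)} = X \left(-4\right) = - 4 X$)
$\frac{-42867 - 45298}{F{\left(S,-207 \right)} + f} = \frac{-42867 - 45298}{- 4 \left(- 4 i \sqrt{34}\right) - 25716} = - \frac{88165}{16 i \sqrt{34} - 25716} = - \frac{88165}{-25716 + 16 i \sqrt{34}}$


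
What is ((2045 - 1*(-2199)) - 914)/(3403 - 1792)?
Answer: 370/179 ≈ 2.0670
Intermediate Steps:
((2045 - 1*(-2199)) - 914)/(3403 - 1792) = ((2045 + 2199) - 914)/1611 = (4244 - 914)*(1/1611) = 3330*(1/1611) = 370/179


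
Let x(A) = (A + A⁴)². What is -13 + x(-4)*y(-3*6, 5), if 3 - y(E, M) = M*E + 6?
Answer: 5524835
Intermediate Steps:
y(E, M) = -3 - E*M (y(E, M) = 3 - (M*E + 6) = 3 - (E*M + 6) = 3 - (6 + E*M) = 3 + (-6 - E*M) = -3 - E*M)
-13 + x(-4)*y(-3*6, 5) = -13 + ((-4)²*(1 + (-4)³)²)*(-3 - 1*(-3*6)*5) = -13 + (16*(1 - 64)²)*(-3 - 1*(-18)*5) = -13 + (16*(-63)²)*(-3 + 90) = -13 + (16*3969)*87 = -13 + 63504*87 = -13 + 5524848 = 5524835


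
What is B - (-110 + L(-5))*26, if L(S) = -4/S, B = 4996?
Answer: 39176/5 ≈ 7835.2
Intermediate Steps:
B - (-110 + L(-5))*26 = 4996 - (-110 - 4/(-5))*26 = 4996 - (-110 - 4*(-1/5))*26 = 4996 - (-110 + 4/5)*26 = 4996 - (-546)*26/5 = 4996 - 1*(-14196/5) = 4996 + 14196/5 = 39176/5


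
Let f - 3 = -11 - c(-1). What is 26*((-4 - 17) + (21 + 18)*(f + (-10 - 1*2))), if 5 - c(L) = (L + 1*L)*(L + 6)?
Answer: -36036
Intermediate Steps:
c(L) = 5 - 2*L*(6 + L) (c(L) = 5 - (L + 1*L)*(L + 6) = 5 - (L + L)*(6 + L) = 5 - 2*L*(6 + L))
f = -23 (f = 3 + (-11 - (5 - 12*(-1) - 2*(-1)²)) = 3 + (-11 - (5 + 12 - 2*1)) = 3 + (-11 - (5 + 12 - 2)) = 3 + (-11 - 1*15) = 3 + (-11 - 15) = 3 - 26 = -23)
26*((-4 - 17) + (21 + 18)*(f + (-10 - 1*2))) = 26*((-4 - 17) + (21 + 18)*(-23 + (-10 - 1*2))) = 26*(-21 + 39*(-23 + (-10 - 2))) = 26*(-21 + 39*(-23 - 12)) = 26*(-21 + 39*(-35)) = 26*(-21 - 1365) = 26*(-1386) = -36036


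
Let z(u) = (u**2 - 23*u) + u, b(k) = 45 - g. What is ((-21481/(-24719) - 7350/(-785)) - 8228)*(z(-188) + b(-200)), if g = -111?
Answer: -1264079075780772/3880883 ≈ -3.2572e+8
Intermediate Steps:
b(k) = 156 (b(k) = 45 - 1*(-111) = 45 + 111 = 156)
z(u) = u**2 - 22*u
((-21481/(-24719) - 7350/(-785)) - 8228)*(z(-188) + b(-200)) = ((-21481/(-24719) - 7350/(-785)) - 8228)*(-188*(-22 - 188) + 156) = ((-21481*(-1/24719) - 7350*(-1/785)) - 8228)*(-188*(-210) + 156) = ((21481/24719 + 1470/157) - 8228)*(39480 + 156) = (39709447/3880883 - 8228)*39636 = -31892195877/3880883*39636 = -1264079075780772/3880883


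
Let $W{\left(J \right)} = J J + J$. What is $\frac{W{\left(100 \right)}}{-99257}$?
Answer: $- \frac{10100}{99257} \approx -0.10176$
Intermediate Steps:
$W{\left(J \right)} = J + J^{2}$ ($W{\left(J \right)} = J^{2} + J = J + J^{2}$)
$\frac{W{\left(100 \right)}}{-99257} = \frac{100 \left(1 + 100\right)}{-99257} = 100 \cdot 101 \left(- \frac{1}{99257}\right) = 10100 \left(- \frac{1}{99257}\right) = - \frac{10100}{99257}$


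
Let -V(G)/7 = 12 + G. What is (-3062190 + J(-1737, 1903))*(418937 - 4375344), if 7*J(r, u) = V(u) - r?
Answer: 12121864716598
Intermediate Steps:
V(G) = -84 - 7*G (V(G) = -7*(12 + G) = -84 - 7*G)
J(r, u) = -12 - u - r/7 (J(r, u) = ((-84 - 7*u) - r)/7 = (-84 - r - 7*u)/7 = -12 - u - r/7)
(-3062190 + J(-1737, 1903))*(418937 - 4375344) = (-3062190 + (-12 - 1*1903 - 1/7*(-1737)))*(418937 - 4375344) = (-3062190 + (-12 - 1903 + 1737/7))*(-3956407) = (-3062190 - 11668/7)*(-3956407) = -21446998/7*(-3956407) = 12121864716598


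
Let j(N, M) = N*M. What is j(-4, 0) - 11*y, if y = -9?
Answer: 99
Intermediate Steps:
j(N, M) = M*N
j(-4, 0) - 11*y = 0*(-4) - 11*(-9) = 0 + 99 = 99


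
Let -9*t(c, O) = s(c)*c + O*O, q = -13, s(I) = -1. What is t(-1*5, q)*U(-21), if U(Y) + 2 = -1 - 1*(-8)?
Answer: -290/3 ≈ -96.667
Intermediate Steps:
U(Y) = 5 (U(Y) = -2 + (-1 - 1*(-8)) = -2 + (-1 + 8) = -2 + 7 = 5)
t(c, O) = -O²/9 + c/9 (t(c, O) = -(-c + O*O)/9 = -(-c + O²)/9 = -(O² - c)/9 = -O²/9 + c/9)
t(-1*5, q)*U(-21) = (-⅑*(-13)² + (-1*5)/9)*5 = (-⅑*169 + (⅑)*(-5))*5 = (-169/9 - 5/9)*5 = -58/3*5 = -290/3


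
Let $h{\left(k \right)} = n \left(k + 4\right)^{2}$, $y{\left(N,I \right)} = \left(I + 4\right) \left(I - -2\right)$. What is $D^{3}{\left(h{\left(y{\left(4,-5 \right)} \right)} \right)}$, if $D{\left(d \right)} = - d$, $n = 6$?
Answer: $-25412184$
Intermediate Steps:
$y{\left(N,I \right)} = \left(2 + I\right) \left(4 + I\right)$ ($y{\left(N,I \right)} = \left(4 + I\right) \left(I + 2\right) = \left(4 + I\right) \left(2 + I\right) = \left(2 + I\right) \left(4 + I\right)$)
$h{\left(k \right)} = 6 \left(4 + k\right)^{2}$ ($h{\left(k \right)} = 6 \left(k + 4\right)^{2} = 6 \left(4 + k\right)^{2}$)
$D^{3}{\left(h{\left(y{\left(4,-5 \right)} \right)} \right)} = \left(- 6 \left(4 + \left(8 + \left(-5\right)^{2} + 6 \left(-5\right)\right)\right)^{2}\right)^{3} = \left(- 6 \left(4 + \left(8 + 25 - 30\right)\right)^{2}\right)^{3} = \left(- 6 \left(4 + 3\right)^{2}\right)^{3} = \left(- 6 \cdot 7^{2}\right)^{3} = \left(- 6 \cdot 49\right)^{3} = \left(\left(-1\right) 294\right)^{3} = \left(-294\right)^{3} = -25412184$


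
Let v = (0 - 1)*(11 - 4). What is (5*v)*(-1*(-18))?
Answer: -630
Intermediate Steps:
v = -7 (v = -1*7 = -7)
(5*v)*(-1*(-18)) = (5*(-7))*(-1*(-18)) = -35*18 = -630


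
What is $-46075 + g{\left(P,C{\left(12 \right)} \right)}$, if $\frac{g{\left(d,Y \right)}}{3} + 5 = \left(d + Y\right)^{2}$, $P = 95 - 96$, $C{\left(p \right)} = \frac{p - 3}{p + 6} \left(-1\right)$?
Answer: $- \frac{184333}{4} \approx -46083.0$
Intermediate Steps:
$C{\left(p \right)} = - \frac{-3 + p}{6 + p}$ ($C{\left(p \right)} = \frac{-3 + p}{6 + p} \left(-1\right) = - \frac{-3 + p}{6 + p}$)
$P = -1$
$g{\left(d,Y \right)} = -15 + 3 \left(Y + d\right)^{2}$ ($g{\left(d,Y \right)} = -15 + 3 \left(d + Y\right)^{2} = -15 + 3 \left(Y + d\right)^{2}$)
$-46075 + g{\left(P,C{\left(12 \right)} \right)} = -46075 - \left(15 - 3 \left(\frac{3 - 12}{6 + 12} - 1\right)^{2}\right) = -46075 - \left(15 - 3 \left(\frac{3 - 12}{18} - 1\right)^{2}\right) = -46075 - \left(15 - 3 \left(\frac{1}{18} \left(-9\right) - 1\right)^{2}\right) = -46075 - \left(15 - 3 \left(- \frac{1}{2} - 1\right)^{2}\right) = -46075 - \left(15 - 3 \left(- \frac{3}{2}\right)^{2}\right) = -46075 + \left(-15 + 3 \cdot \frac{9}{4}\right) = -46075 + \left(-15 + \frac{27}{4}\right) = -46075 - \frac{33}{4} = - \frac{184333}{4}$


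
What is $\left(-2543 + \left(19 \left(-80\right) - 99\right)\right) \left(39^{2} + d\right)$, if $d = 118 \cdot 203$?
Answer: $-106026950$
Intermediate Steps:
$d = 23954$
$\left(-2543 + \left(19 \left(-80\right) - 99\right)\right) \left(39^{2} + d\right) = \left(-2543 + \left(19 \left(-80\right) - 99\right)\right) \left(39^{2} + 23954\right) = \left(-2543 - 1619\right) \left(1521 + 23954\right) = \left(-2543 - 1619\right) 25475 = \left(-4162\right) 25475 = -106026950$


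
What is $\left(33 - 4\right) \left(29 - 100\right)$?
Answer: $-2059$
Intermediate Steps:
$\left(33 - 4\right) \left(29 - 100\right) = 29 \left(-71\right) = -2059$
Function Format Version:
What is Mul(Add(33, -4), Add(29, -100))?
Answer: -2059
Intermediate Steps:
Mul(Add(33, -4), Add(29, -100)) = Mul(29, -71) = -2059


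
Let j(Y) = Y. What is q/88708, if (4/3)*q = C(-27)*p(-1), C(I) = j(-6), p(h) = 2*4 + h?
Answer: -63/177416 ≈ -0.00035510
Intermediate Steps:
p(h) = 8 + h
C(I) = -6
q = -63/2 (q = 3*(-6*(8 - 1))/4 = 3*(-6*7)/4 = (¾)*(-42) = -63/2 ≈ -31.500)
q/88708 = -63/2/88708 = -63/2*1/88708 = -63/177416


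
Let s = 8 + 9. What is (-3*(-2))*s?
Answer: 102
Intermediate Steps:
s = 17
(-3*(-2))*s = -3*(-2)*17 = 6*17 = 102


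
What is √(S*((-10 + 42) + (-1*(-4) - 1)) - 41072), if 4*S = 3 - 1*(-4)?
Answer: 3*I*√18227/2 ≈ 202.51*I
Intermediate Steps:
S = 7/4 (S = (3 - 1*(-4))/4 = (3 + 4)/4 = (¼)*7 = 7/4 ≈ 1.7500)
√(S*((-10 + 42) + (-1*(-4) - 1)) - 41072) = √(7*((-10 + 42) + (-1*(-4) - 1))/4 - 41072) = √(7*(32 + (4 - 1))/4 - 41072) = √(7*(32 + 3)/4 - 41072) = √((7/4)*35 - 41072) = √(245/4 - 41072) = √(-164043/4) = 3*I*√18227/2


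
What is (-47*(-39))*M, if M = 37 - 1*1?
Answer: 65988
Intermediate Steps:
M = 36 (M = 37 - 1 = 36)
(-47*(-39))*M = -47*(-39)*36 = 1833*36 = 65988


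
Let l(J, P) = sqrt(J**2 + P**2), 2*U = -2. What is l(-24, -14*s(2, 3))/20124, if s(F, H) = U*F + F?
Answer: 2/1677 ≈ 0.0011926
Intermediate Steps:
U = -1 (U = (1/2)*(-2) = -1)
s(F, H) = 0 (s(F, H) = -F + F = 0)
l(-24, -14*s(2, 3))/20124 = sqrt((-24)**2 + (-14*0)**2)/20124 = sqrt(576 + 0**2)*(1/20124) = sqrt(576 + 0)*(1/20124) = sqrt(576)*(1/20124) = 24*(1/20124) = 2/1677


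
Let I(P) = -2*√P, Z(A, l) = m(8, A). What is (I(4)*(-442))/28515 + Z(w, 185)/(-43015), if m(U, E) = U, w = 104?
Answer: 3032896/49062909 ≈ 0.061816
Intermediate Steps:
Z(A, l) = 8
(I(4)*(-442))/28515 + Z(w, 185)/(-43015) = (-2*√4*(-442))/28515 + 8/(-43015) = (-2*2*(-442))*(1/28515) + 8*(-1/43015) = -4*(-442)*(1/28515) - 8/43015 = 1768*(1/28515) - 8/43015 = 1768/28515 - 8/43015 = 3032896/49062909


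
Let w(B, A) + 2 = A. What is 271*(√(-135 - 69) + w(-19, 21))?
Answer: 5149 + 542*I*√51 ≈ 5149.0 + 3870.7*I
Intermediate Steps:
w(B, A) = -2 + A
271*(√(-135 - 69) + w(-19, 21)) = 271*(√(-135 - 69) + (-2 + 21)) = 271*(√(-204) + 19) = 271*(2*I*√51 + 19) = 271*(19 + 2*I*√51) = 5149 + 542*I*√51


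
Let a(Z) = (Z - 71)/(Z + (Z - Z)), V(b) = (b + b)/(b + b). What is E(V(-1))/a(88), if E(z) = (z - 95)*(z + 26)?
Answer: -223344/17 ≈ -13138.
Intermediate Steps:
V(b) = 1 (V(b) = (2*b)/((2*b)) = (2*b)*(1/(2*b)) = 1)
E(z) = (-95 + z)*(26 + z)
a(Z) = (-71 + Z)/Z (a(Z) = (-71 + Z)/(Z + 0) = (-71 + Z)/Z)
E(V(-1))/a(88) = (-2470 + 1**2 - 69*1)/(((-71 + 88)/88)) = (-2470 + 1 - 69)/(((1/88)*17)) = -2538/17/88 = -2538*88/17 = -223344/17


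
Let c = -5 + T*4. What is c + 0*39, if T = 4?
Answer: 11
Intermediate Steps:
c = 11 (c = -5 + 4*4 = -5 + 16 = 11)
c + 0*39 = 11 + 0*39 = 11 + 0 = 11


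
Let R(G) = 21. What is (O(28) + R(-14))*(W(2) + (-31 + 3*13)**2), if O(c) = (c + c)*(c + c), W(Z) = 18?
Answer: 258874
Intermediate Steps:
O(c) = 4*c**2 (O(c) = (2*c)*(2*c) = 4*c**2)
(O(28) + R(-14))*(W(2) + (-31 + 3*13)**2) = (4*28**2 + 21)*(18 + (-31 + 3*13)**2) = (4*784 + 21)*(18 + (-31 + 39)**2) = (3136 + 21)*(18 + 8**2) = 3157*(18 + 64) = 3157*82 = 258874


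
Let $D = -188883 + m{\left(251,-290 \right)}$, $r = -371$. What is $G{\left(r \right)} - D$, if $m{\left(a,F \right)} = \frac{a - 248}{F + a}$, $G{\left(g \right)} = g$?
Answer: $\frac{2450657}{13} \approx 1.8851 \cdot 10^{5}$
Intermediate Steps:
$m{\left(a,F \right)} = \frac{-248 + a}{F + a}$
$D = - \frac{2455480}{13}$ ($D = -188883 + \frac{-248 + 251}{-290 + 251} = -188883 + \frac{1}{-39} \cdot 3 = -188883 - \frac{1}{13} = - \frac{2455480}{13} \approx -1.8888 \cdot 10^{5}$)
$G{\left(r \right)} - D = -371 - - \frac{2455480}{13} = -371 + \frac{2455480}{13} = \frac{2450657}{13}$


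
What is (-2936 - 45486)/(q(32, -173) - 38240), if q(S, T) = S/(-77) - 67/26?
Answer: 96940844/76562471 ≈ 1.2662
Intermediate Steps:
q(S, T) = -67/26 - S/77 (q(S, T) = S*(-1/77) - 67*1/26 = -S/77 - 67/26 = -67/26 - S/77)
(-2936 - 45486)/(q(32, -173) - 38240) = (-2936 - 45486)/((-67/26 - 1/77*32) - 38240) = -48422/((-67/26 - 32/77) - 38240) = -48422/(-5991/2002 - 38240) = -48422/(-76562471/2002) = -48422*(-2002/76562471) = 96940844/76562471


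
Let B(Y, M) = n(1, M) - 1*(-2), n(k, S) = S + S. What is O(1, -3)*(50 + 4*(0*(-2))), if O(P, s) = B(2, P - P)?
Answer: 100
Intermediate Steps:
n(k, S) = 2*S
B(Y, M) = 2 + 2*M (B(Y, M) = 2*M - 1*(-2) = 2*M + 2 = 2 + 2*M)
O(P, s) = 2 (O(P, s) = 2 + 2*(P - P) = 2 + 2*0 = 2 + 0 = 2)
O(1, -3)*(50 + 4*(0*(-2))) = 2*(50 + 4*(0*(-2))) = 2*(50 + 4*0) = 2*(50 + 0) = 2*50 = 100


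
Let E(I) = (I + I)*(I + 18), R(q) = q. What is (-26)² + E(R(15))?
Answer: 1666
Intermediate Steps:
E(I) = 2*I*(18 + I) (E(I) = (2*I)*(18 + I) = 2*I*(18 + I))
(-26)² + E(R(15)) = (-26)² + 2*15*(18 + 15) = 676 + 2*15*33 = 676 + 990 = 1666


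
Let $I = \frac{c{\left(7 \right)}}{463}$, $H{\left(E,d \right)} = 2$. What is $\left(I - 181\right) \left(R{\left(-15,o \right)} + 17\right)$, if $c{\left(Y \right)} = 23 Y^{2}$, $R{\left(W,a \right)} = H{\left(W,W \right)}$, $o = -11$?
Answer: $- \frac{1570844}{463} \approx -3392.8$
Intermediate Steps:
$R{\left(W,a \right)} = 2$
$I = \frac{1127}{463}$ ($I = \frac{23 \cdot 7^{2}}{463} = 23 \cdot 49 \cdot \frac{1}{463} = 1127 \cdot \frac{1}{463} = \frac{1127}{463} \approx 2.4341$)
$\left(I - 181\right) \left(R{\left(-15,o \right)} + 17\right) = \left(\frac{1127}{463} - 181\right) \left(2 + 17\right) = \left(- \frac{82676}{463}\right) 19 = - \frac{1570844}{463}$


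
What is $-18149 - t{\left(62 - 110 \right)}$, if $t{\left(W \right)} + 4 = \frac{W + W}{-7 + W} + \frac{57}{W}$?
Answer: $- \frac{15968091}{880} \approx -18146.0$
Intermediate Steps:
$t{\left(W \right)} = -4 + \frac{57}{W} + \frac{2 W}{-7 + W}$ ($t{\left(W \right)} = -4 + \left(\frac{W + W}{-7 + W} + \frac{57}{W}\right) = -4 + \left(\frac{2 W}{-7 + W} + \frac{57}{W}\right) = -4 + \left(\frac{57}{W} + \frac{2 W}{-7 + W}\right) = -4 + \frac{57}{W} + \frac{2 W}{-7 + W}$)
$-18149 - t{\left(62 - 110 \right)} = -18149 - \frac{-399 - 2 \left(62 - 110\right)^{2} + 85 \left(62 - 110\right)}{\left(62 - 110\right) \left(-7 + \left(62 - 110\right)\right)} = -18149 - \frac{-399 - 2 \left(-48\right)^{2} + 85 \left(-48\right)}{\left(-48\right) \left(-7 - 48\right)} = -18149 - - \frac{-399 - 4608 - 4080}{48 \left(-55\right)} = -18149 - \left(- \frac{1}{48}\right) \left(- \frac{1}{55}\right) \left(-399 - 4608 - 4080\right) = -18149 - \left(- \frac{1}{48}\right) \left(- \frac{1}{55}\right) \left(-9087\right) = -18149 - - \frac{3029}{880} = -18149 + \frac{3029}{880} = - \frac{15968091}{880}$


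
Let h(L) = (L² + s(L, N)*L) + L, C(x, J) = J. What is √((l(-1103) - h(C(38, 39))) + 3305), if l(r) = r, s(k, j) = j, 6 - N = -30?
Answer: I*√762 ≈ 27.604*I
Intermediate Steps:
N = 36 (N = 6 - 1*(-30) = 6 + 30 = 36)
h(L) = L² + 37*L (h(L) = (L² + 36*L) + L = L² + 37*L)
√((l(-1103) - h(C(38, 39))) + 3305) = √((-1103 - 39*(37 + 39)) + 3305) = √((-1103 - 39*76) + 3305) = √((-1103 - 1*2964) + 3305) = √((-1103 - 2964) + 3305) = √(-4067 + 3305) = √(-762) = I*√762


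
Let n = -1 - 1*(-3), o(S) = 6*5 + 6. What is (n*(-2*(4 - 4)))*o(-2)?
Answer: 0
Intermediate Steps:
o(S) = 36 (o(S) = 30 + 6 = 36)
n = 2 (n = -1 + 3 = 2)
(n*(-2*(4 - 4)))*o(-2) = (2*(-2*(4 - 4)))*36 = (2*(-2*0))*36 = (2*0)*36 = 0*36 = 0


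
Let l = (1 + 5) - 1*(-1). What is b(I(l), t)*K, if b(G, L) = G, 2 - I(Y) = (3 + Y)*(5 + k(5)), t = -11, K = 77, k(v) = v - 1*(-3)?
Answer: -9856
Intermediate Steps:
k(v) = 3 + v (k(v) = v + 3 = 3 + v)
l = 7 (l = 6 + 1 = 7)
I(Y) = -37 - 13*Y (I(Y) = 2 - (3 + Y)*(5 + (3 + 5)) = 2 - (3 + Y)*(5 + 8) = 2 - (3 + Y)*13 = 2 - (39 + 13*Y) = 2 + (-39 - 13*Y) = -37 - 13*Y)
b(I(l), t)*K = (-37 - 13*7)*77 = (-37 - 91)*77 = -128*77 = -9856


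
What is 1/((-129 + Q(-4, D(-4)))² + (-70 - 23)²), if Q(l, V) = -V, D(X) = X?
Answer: 1/24274 ≈ 4.1196e-5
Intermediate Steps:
1/((-129 + Q(-4, D(-4)))² + (-70 - 23)²) = 1/((-129 - 1*(-4))² + (-70 - 23)²) = 1/((-129 + 4)² + (-93)²) = 1/((-125)² + 8649) = 1/(15625 + 8649) = 1/24274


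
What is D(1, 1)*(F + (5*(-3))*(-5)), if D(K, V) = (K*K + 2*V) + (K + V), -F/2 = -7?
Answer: 445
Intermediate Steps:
F = 14 (F = -2*(-7) = 14)
D(K, V) = K + K² + 3*V (D(K, V) = (K² + 2*V) + (K + V) = K + K² + 3*V)
D(1, 1)*(F + (5*(-3))*(-5)) = (1 + 1² + 3*1)*(14 + (5*(-3))*(-5)) = (1 + 1 + 3)*(14 - 15*(-5)) = 5*(14 + 75) = 5*89 = 445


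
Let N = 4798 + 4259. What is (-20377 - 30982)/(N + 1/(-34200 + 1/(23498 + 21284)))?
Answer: -78658588788241/13871197576961 ≈ -5.6706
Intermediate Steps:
N = 9057
(-20377 - 30982)/(N + 1/(-34200 + 1/(23498 + 21284))) = (-20377 - 30982)/(9057 + 1/(-34200 + 1/(23498 + 21284))) = -51359/(9057 + 1/(-34200 + 1/44782)) = -51359/(9057 + 1/(-1531544399/44782)) = -51359/(9057 - 44782/1531544399) = -51359/13871197576961/1531544399 = -51359*1531544399/13871197576961 = -78658588788241/13871197576961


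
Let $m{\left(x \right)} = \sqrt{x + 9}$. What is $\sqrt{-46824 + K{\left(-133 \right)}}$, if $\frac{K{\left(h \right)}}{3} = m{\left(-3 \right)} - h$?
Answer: $\sqrt{-46425 + 3 \sqrt{6}} \approx 215.45 i$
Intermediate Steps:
$m{\left(x \right)} = \sqrt{9 + x}$
$K{\left(h \right)} = - 3 h + 3 \sqrt{6}$ ($K{\left(h \right)} = 3 \left(\sqrt{9 - 3} - h\right) = 3 \left(\sqrt{6} - h\right) = - 3 h + 3 \sqrt{6}$)
$\sqrt{-46824 + K{\left(-133 \right)}} = \sqrt{-46824 + \left(\left(-3\right) \left(-133\right) + 3 \sqrt{6}\right)} = \sqrt{-46824 + \left(399 + 3 \sqrt{6}\right)} = \sqrt{-46425 + 3 \sqrt{6}}$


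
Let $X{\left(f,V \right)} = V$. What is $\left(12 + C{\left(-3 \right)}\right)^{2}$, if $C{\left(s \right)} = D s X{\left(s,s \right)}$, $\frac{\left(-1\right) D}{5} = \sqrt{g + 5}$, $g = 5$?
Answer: $20394 - 1080 \sqrt{10} \approx 16979.0$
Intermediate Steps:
$D = - 5 \sqrt{10}$ ($D = - 5 \sqrt{5 + 5} = - 5 \sqrt{10} \approx -15.811$)
$C{\left(s \right)} = - 5 \sqrt{10} s^{2}$ ($C{\left(s \right)} = - 5 \sqrt{10} s s = - 5 s \sqrt{10} s = - 5 \sqrt{10} s^{2}$)
$\left(12 + C{\left(-3 \right)}\right)^{2} = \left(12 - 5 \sqrt{10} \left(-3\right)^{2}\right)^{2} = \left(12 - 5 \sqrt{10} \cdot 9\right)^{2} = \left(12 - 45 \sqrt{10}\right)^{2}$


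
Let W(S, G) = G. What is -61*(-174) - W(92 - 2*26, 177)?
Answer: 10437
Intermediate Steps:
-61*(-174) - W(92 - 2*26, 177) = -61*(-174) - 1*177 = 10614 - 177 = 10437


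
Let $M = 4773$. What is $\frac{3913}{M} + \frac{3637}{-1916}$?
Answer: $- \frac{229351}{212676} \approx -1.0784$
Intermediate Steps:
$\frac{3913}{M} + \frac{3637}{-1916} = \frac{3913}{4773} + \frac{3637}{-1916} = 3913 \cdot \frac{1}{4773} + 3637 \left(- \frac{1}{1916}\right) = \frac{91}{111} - \frac{3637}{1916} = - \frac{229351}{212676}$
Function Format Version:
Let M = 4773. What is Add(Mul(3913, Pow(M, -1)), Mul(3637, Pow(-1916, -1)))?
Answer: Rational(-229351, 212676) ≈ -1.0784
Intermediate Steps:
Add(Mul(3913, Pow(M, -1)), Mul(3637, Pow(-1916, -1))) = Add(Mul(3913, Pow(4773, -1)), Mul(3637, Pow(-1916, -1))) = Add(Mul(3913, Rational(1, 4773)), Mul(3637, Rational(-1, 1916))) = Add(Rational(91, 111), Rational(-3637, 1916)) = Rational(-229351, 212676)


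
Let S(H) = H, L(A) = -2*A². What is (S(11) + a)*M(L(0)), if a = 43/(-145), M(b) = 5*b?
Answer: 0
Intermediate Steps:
a = -43/145 (a = 43*(-1/145) = -43/145 ≈ -0.29655)
(S(11) + a)*M(L(0)) = (11 - 43/145)*(5*(-2*0²)) = 1552*(5*(-2*0))/145 = 1552*(5*0)/145 = (1552/145)*0 = 0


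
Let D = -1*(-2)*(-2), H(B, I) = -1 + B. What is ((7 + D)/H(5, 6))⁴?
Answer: 81/256 ≈ 0.31641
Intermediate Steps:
D = -4 (D = 2*(-2) = -4)
((7 + D)/H(5, 6))⁴ = ((7 - 4)/(-1 + 5))⁴ = (3/4)⁴ = (3*(¼))⁴ = (¾)⁴ = 81/256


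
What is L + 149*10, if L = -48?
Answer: 1442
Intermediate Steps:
L + 149*10 = -48 + 149*10 = -48 + 1490 = 1442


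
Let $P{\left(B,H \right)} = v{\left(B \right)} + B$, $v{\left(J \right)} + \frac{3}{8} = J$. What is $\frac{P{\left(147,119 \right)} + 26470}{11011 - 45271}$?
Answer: $- \frac{214109}{274080} \approx -0.78119$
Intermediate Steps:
$v{\left(J \right)} = - \frac{3}{8} + J$
$P{\left(B,H \right)} = - \frac{3}{8} + 2 B$ ($P{\left(B,H \right)} = \left(- \frac{3}{8} + B\right) + B = - \frac{3}{8} + 2 B$)
$\frac{P{\left(147,119 \right)} + 26470}{11011 - 45271} = \frac{\left(- \frac{3}{8} + 2 \cdot 147\right) + 26470}{11011 - 45271} = \frac{\left(- \frac{3}{8} + 294\right) + 26470}{-34260} = \left(\frac{2349}{8} + 26470\right) \left(- \frac{1}{34260}\right) = \frac{214109}{8} \left(- \frac{1}{34260}\right) = - \frac{214109}{274080}$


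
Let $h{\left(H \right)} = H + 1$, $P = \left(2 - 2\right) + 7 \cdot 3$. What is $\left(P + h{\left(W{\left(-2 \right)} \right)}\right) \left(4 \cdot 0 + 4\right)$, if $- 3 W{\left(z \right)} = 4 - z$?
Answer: $80$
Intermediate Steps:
$W{\left(z \right)} = - \frac{4}{3} + \frac{z}{3}$ ($W{\left(z \right)} = - \frac{4 - z}{3} = - \frac{4}{3} + \frac{z}{3}$)
$P = 21$ ($P = \left(2 - 2\right) + 21 = 0 + 21 = 21$)
$h{\left(H \right)} = 1 + H$
$\left(P + h{\left(W{\left(-2 \right)} \right)}\right) \left(4 \cdot 0 + 4\right) = \left(21 + \left(1 + \left(- \frac{4}{3} + \frac{1}{3} \left(-2\right)\right)\right)\right) \left(4 \cdot 0 + 4\right) = \left(21 + \left(1 - 2\right)\right) \left(0 + 4\right) = \left(21 + \left(1 - 2\right)\right) 4 = \left(21 - 1\right) 4 = 20 \cdot 4 = 80$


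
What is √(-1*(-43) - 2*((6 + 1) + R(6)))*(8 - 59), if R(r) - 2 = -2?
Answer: -51*√29 ≈ -274.64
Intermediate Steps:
R(r) = 0 (R(r) = 2 - 2 = 0)
√(-1*(-43) - 2*((6 + 1) + R(6)))*(8 - 59) = √(-1*(-43) - 2*((6 + 1) + 0))*(8 - 59) = √(43 - 2*(7 + 0))*(-51) = √(43 - 2*7)*(-51) = √(43 - 14)*(-51) = √29*(-51) = -51*√29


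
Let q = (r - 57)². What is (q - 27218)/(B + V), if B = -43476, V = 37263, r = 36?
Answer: 26777/6213 ≈ 4.3098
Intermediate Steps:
q = 441 (q = (36 - 57)² = (-21)² = 441)
(q - 27218)/(B + V) = (441 - 27218)/(-43476 + 37263) = -26777/(-6213) = -26777*(-1/6213) = 26777/6213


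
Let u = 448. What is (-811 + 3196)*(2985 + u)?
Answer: 8187705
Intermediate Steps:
(-811 + 3196)*(2985 + u) = (-811 + 3196)*(2985 + 448) = 2385*3433 = 8187705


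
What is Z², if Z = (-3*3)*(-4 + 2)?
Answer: 324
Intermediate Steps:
Z = 18 (Z = -9*(-2) = 18)
Z² = 18² = 324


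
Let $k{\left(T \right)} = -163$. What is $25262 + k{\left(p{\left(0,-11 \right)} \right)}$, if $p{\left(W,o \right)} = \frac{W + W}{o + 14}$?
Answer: $25099$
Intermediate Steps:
$p{\left(W,o \right)} = \frac{2 W}{14 + o}$
$25262 + k{\left(p{\left(0,-11 \right)} \right)} = 25262 - 163 = 25099$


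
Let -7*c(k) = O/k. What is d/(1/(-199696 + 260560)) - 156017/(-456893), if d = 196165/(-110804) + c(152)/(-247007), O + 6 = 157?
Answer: -2357991907672912733371/21883523648153657 ≈ -1.0775e+5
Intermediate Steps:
O = 151 (O = -6 + 157 = 151)
c(k) = -151/(7*k)
d = -12888793906379/7280250725048 (d = 196165/(-110804) - 151/7/152/(-247007) = 196165*(-1/110804) - 151/7*1/152*(-1/247007) = -196165/110804 - 151/1064*(-1/247007) = -196165/110804 + 151/262815448 = -12888793906379/7280250725048 ≈ -1.7704)
d/(1/(-199696 + 260560)) - 156017/(-456893) = -12888793906379/(7280250725048*(1/(-199696 + 260560))) - 156017/(-456893) = -12888793906379/(7280250725048*(1/60864)) - 156017*(-1/456893) = -12888793906379/(7280250725048*1/60864) + 156017/456893 = -12888793906379/7280250725048*60864 + 156017/456893 = -98057944039731432/910031340631 + 156017/456893 = -2357991907672912733371/21883523648153657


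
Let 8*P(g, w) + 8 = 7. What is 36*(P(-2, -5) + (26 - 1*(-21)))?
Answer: 3375/2 ≈ 1687.5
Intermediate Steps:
P(g, w) = -⅛ (P(g, w) = -1 + (⅛)*7 = -1 + 7/8 = -⅛)
36*(P(-2, -5) + (26 - 1*(-21))) = 36*(-⅛ + (26 - 1*(-21))) = 36*(-⅛ + (26 + 21)) = 36*(-⅛ + 47) = 36*(375/8) = 3375/2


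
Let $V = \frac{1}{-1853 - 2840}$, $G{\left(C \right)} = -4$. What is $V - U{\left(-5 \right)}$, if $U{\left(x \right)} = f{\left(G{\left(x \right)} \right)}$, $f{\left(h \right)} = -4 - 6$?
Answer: $\frac{46929}{4693} \approx 9.9998$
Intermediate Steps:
$f{\left(h \right)} = -10$ ($f{\left(h \right)} = -4 - 6 = -10$)
$U{\left(x \right)} = -10$
$V = - \frac{1}{4693}$ ($V = \frac{1}{-4693} = - \frac{1}{4693} \approx -0.00021308$)
$V - U{\left(-5 \right)} = - \frac{1}{4693} - -10 = - \frac{1}{4693} + 10 = \frac{46929}{4693}$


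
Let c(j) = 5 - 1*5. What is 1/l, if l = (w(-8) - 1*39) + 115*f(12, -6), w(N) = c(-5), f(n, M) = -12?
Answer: -1/1419 ≈ -0.00070472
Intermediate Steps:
c(j) = 0 (c(j) = 5 - 5 = 0)
w(N) = 0
l = -1419 (l = (0 - 1*39) + 115*(-12) = (0 - 39) - 1380 = -39 - 1380 = -1419)
1/l = 1/(-1419) = -1/1419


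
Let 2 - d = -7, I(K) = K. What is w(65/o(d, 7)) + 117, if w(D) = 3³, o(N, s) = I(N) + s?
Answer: 144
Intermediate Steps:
d = 9 (d = 2 - 1*(-7) = 2 + 7 = 9)
o(N, s) = N + s
w(D) = 27
w(65/o(d, 7)) + 117 = 27 + 117 = 144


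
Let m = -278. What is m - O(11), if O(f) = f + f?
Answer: -300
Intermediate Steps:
O(f) = 2*f
m - O(11) = -278 - 2*11 = -278 - 1*22 = -278 - 22 = -300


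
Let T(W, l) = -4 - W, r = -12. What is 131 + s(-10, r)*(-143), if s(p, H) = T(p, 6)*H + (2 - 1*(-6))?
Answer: 9283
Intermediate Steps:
s(p, H) = 8 + H*(-4 - p) (s(p, H) = (-4 - p)*H + (2 - 1*(-6)) = H*(-4 - p) + (2 + 6) = H*(-4 - p) + 8 = 8 + H*(-4 - p))
131 + s(-10, r)*(-143) = 131 + (8 - 1*(-12)*(4 - 10))*(-143) = 131 + (8 - 1*(-12)*(-6))*(-143) = 131 + (8 - 72)*(-143) = 131 - 64*(-143) = 131 + 9152 = 9283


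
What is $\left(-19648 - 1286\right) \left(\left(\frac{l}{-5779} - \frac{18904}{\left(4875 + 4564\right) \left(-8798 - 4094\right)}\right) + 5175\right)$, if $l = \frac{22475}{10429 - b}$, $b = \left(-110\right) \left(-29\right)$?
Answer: $- \frac{45957759687552835652268}{424225048487119} \approx -1.0833 \cdot 10^{8}$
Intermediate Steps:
$b = 3190$
$l = \frac{22475}{7239}$ ($l = \frac{22475}{10429 - 3190} = \frac{22475}{7239} \approx 3.1047$)
$\left(-19648 - 1286\right) \left(\left(\frac{l}{-5779} - \frac{18904}{\left(4875 + 4564\right) \left(-8798 - 4094\right)}\right) + 5175\right) = \left(-19648 - 1286\right) \left(\left(\frac{22475}{7239 \left(-5779\right)} - \frac{18904}{\left(4875 + 4564\right) \left(-8798 - 4094\right)}\right) + 5175\right) = - 20934 \left(\left(\frac{22475}{7239} \left(- \frac{1}{5779}\right) - \frac{18904}{9439 \left(-12892\right)}\right) + 5175\right) = - 20934 \left(\left(- \frac{22475}{41834181} - \frac{18904}{-121687588}\right) + 5175\right) = - 20934 \left(\left(- \frac{22475}{41834181} - - \frac{4726}{30421897}\right) + 5175\right) = - 20934 \left(\left(- \frac{22475}{41834181} + \frac{4726}{30421897}\right) + 5175\right) = - 20934 \left(- \frac{486023795669}{1272675145461357} + 5175\right) = \left(-20934\right) \frac{6586093391738726806}{1272675145461357} = - \frac{45957759687552835652268}{424225048487119}$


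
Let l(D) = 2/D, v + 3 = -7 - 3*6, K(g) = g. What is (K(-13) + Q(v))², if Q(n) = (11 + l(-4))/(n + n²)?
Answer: 874225/5184 ≈ 168.64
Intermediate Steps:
v = -28 (v = -3 + (-7 - 3*6) = -3 + (-7 - 18) = -3 - 25 = -28)
Q(n) = 21/(2*(n + n²)) (Q(n) = (11 + 2/(-4))/(n + n²) = (11 + 2*(-¼))/(n + n²) = (11 - ½)/(n + n²) = 21/(2*(n + n²)))
(K(-13) + Q(v))² = (-13 + (21/2)/(-28*(1 - 28)))² = (-13 + (21/2)*(-1/28)/(-27))² = (-13 + (21/2)*(-1/28)*(-1/27))² = (-13 + 1/72)² = (-935/72)² = 874225/5184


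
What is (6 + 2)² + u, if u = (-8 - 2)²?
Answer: 164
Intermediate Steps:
u = 100 (u = (-10)² = 100)
(6 + 2)² + u = (6 + 2)² + 100 = 8² + 100 = 64 + 100 = 164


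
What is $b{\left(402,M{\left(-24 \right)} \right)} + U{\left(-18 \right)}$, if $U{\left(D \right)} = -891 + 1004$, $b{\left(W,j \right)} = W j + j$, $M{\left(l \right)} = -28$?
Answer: $-11171$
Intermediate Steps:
$b{\left(W,j \right)} = j + W j$
$U{\left(D \right)} = 113$
$b{\left(402,M{\left(-24 \right)} \right)} + U{\left(-18 \right)} = - 28 \left(1 + 402\right) + 113 = \left(-28\right) 403 + 113 = -11284 + 113 = -11171$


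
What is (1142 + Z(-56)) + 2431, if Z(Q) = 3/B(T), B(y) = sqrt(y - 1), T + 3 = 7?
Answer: 3573 + sqrt(3) ≈ 3574.7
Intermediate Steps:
T = 4 (T = -3 + 7 = 4)
B(y) = sqrt(-1 + y)
Z(Q) = sqrt(3) (Z(Q) = 3/(sqrt(-1 + 4)) = 3/(sqrt(3)) = 3*(sqrt(3)/3) = sqrt(3))
(1142 + Z(-56)) + 2431 = (1142 + sqrt(3)) + 2431 = 3573 + sqrt(3)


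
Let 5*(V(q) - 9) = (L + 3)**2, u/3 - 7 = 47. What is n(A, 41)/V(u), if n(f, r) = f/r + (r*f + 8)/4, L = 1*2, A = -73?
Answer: -122677/2296 ≈ -53.431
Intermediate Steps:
u = 162 (u = 21 + 3*47 = 21 + 141 = 162)
L = 2
n(f, r) = 2 + f/r + f*r/4 (n(f, r) = f/r + (f*r + 8)*(1/4) = f/r + (8 + f*r)*(1/4) = f/r + (2 + f*r/4) = 2 + f/r + f*r/4)
V(q) = 14 (V(q) = 9 + (2 + 3)**2/5 = 9 + (1/5)*5**2 = 9 + (1/5)*25 = 9 + 5 = 14)
n(A, 41)/V(u) = (2 - 73/41 + (1/4)*(-73)*41)/14 = (2 - 73*1/41 - 2993/4)*(1/14) = (2 - 73/41 - 2993/4)*(1/14) = -122677/164*1/14 = -122677/2296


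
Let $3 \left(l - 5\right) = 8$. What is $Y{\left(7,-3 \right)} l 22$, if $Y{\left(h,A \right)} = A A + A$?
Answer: $1012$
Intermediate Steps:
$Y{\left(h,A \right)} = A + A^{2}$ ($Y{\left(h,A \right)} = A^{2} + A = A + A^{2}$)
$l = \frac{23}{3}$ ($l = 5 + \frac{1}{3} \cdot 8 = 5 + \frac{8}{3} = \frac{23}{3} \approx 7.6667$)
$Y{\left(7,-3 \right)} l 22 = - 3 \left(1 - 3\right) \frac{23}{3} \cdot 22 = \left(-3\right) \left(-2\right) \frac{23}{3} \cdot 22 = 6 \cdot \frac{23}{3} \cdot 22 = 46 \cdot 22 = 1012$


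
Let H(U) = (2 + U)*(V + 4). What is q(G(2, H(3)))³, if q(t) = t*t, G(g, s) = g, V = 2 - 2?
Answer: 64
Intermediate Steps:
V = 0
H(U) = 8 + 4*U (H(U) = (2 + U)*(0 + 4) = (2 + U)*4 = 8 + 4*U)
q(t) = t²
q(G(2, H(3)))³ = (2²)³ = 4³ = 64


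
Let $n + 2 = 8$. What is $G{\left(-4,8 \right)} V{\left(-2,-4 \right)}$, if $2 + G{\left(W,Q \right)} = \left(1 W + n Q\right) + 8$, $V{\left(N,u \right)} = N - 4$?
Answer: $-300$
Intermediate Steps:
$n = 6$ ($n = -2 + 8 = 6$)
$V{\left(N,u \right)} = -4 + N$
$G{\left(W,Q \right)} = 6 + W + 6 Q$ ($G{\left(W,Q \right)} = -2 + \left(\left(1 W + 6 Q\right) + 8\right) = -2 + \left(\left(W + 6 Q\right) + 8\right) = -2 + \left(8 + W + 6 Q\right) = 6 + W + 6 Q$)
$G{\left(-4,8 \right)} V{\left(-2,-4 \right)} = \left(6 - 4 + 6 \cdot 8\right) \left(-4 - 2\right) = \left(6 - 4 + 48\right) \left(-6\right) = 50 \left(-6\right) = -300$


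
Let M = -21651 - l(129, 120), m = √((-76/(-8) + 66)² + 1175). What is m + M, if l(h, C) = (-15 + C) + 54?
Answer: -21810 + √27501/2 ≈ -21727.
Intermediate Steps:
m = √27501/2 (m = √((-76*(-⅛) + 66)² + 1175) = √((19/2 + 66)² + 1175) = √((151/2)² + 1175) = √(22801/4 + 1175) = √(27501/4) = √27501/2 ≈ 82.917)
l(h, C) = 39 + C
M = -21810 (M = -21651 - (39 + 120) = -21651 - 1*159 = -21651 - 159 = -21810)
m + M = √27501/2 - 21810 = -21810 + √27501/2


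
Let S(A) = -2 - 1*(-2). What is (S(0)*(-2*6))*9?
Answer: 0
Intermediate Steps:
S(A) = 0 (S(A) = -2 + 2 = 0)
(S(0)*(-2*6))*9 = (0*(-2*6))*9 = (0*(-12))*9 = 0*9 = 0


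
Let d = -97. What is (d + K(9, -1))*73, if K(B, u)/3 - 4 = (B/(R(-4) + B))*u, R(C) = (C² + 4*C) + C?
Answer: -32996/5 ≈ -6599.2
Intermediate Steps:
R(C) = C² + 5*C
K(B, u) = 12 + 3*B*u/(-4 + B) (K(B, u) = 12 + 3*((B/(-4*(5 - 4) + B))*u) = 12 + 3*((B/(-4*1 + B))*u) = 12 + 3*((B/(-4 + B))*u) = 12 + 3*(B*u/(-4 + B)) = 12 + 3*B*u/(-4 + B))
(d + K(9, -1))*73 = (-97 + 3*(-16 + 4*9 + 9*(-1))/(-4 + 9))*73 = (-97 + 3*(-16 + 36 - 9)/5)*73 = (-97 + 3*(⅕)*11)*73 = (-97 + 33/5)*73 = -452/5*73 = -32996/5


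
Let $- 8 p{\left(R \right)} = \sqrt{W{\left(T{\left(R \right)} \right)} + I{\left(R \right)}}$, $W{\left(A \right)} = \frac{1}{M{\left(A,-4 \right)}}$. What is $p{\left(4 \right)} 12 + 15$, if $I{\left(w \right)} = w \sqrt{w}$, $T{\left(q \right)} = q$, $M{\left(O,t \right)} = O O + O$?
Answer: $15 - \frac{3 \sqrt{805}}{20} \approx 10.744$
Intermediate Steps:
$M{\left(O,t \right)} = O + O^{2}$ ($M{\left(O,t \right)} = O^{2} + O = O + O^{2}$)
$W{\left(A \right)} = \frac{1}{A \left(1 + A\right)}$
$I{\left(w \right)} = w^{\frac{3}{2}}$
$p{\left(R \right)} = - \frac{\sqrt{R^{\frac{3}{2}} + \frac{1}{R \left(1 + R\right)}}}{8}$ ($p{\left(R \right)} = - \frac{\sqrt{\frac{1}{R \left(1 + R\right)} + R^{\frac{3}{2}}}}{8} = - \frac{\sqrt{R^{\frac{3}{2}} + \frac{1}{R \left(1 + R\right)}}}{8}$)
$p{\left(4 \right)} 12 + 15 = - \frac{\sqrt{\frac{1 + 4^{\frac{5}{2}} \left(1 + 4\right)}{4 \left(1 + 4\right)}}}{8} \cdot 12 + 15 = - \frac{\sqrt{\frac{1 + 32 \cdot 5}{4 \cdot 5}}}{8} \cdot 12 + 15 = - \frac{\sqrt{\frac{1}{4} \cdot \frac{1}{5} \left(1 + 160\right)}}{8} \cdot 12 + 15 = - \frac{\sqrt{\frac{1}{4} \cdot \frac{1}{5} \cdot 161}}{8} \cdot 12 + 15 = - \frac{\sqrt{\frac{161}{20}}}{8} \cdot 12 + 15 = - \frac{\frac{1}{10} \sqrt{805}}{8} \cdot 12 + 15 = - \frac{\sqrt{805}}{80} \cdot 12 + 15 = - \frac{3 \sqrt{805}}{20} + 15 = 15 - \frac{3 \sqrt{805}}{20}$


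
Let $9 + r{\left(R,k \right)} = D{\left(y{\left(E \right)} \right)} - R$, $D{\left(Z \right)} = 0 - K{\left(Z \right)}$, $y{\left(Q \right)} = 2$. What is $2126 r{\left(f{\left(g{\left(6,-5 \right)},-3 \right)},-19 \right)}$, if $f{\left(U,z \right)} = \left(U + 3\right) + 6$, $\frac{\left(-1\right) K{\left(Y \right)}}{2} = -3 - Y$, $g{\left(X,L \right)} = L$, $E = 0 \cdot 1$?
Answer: $-48898$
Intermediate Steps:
$E = 0$
$K{\left(Y \right)} = 6 + 2 Y$ ($K{\left(Y \right)} = - 2 \left(-3 - Y\right) = 6 + 2 Y$)
$D{\left(Z \right)} = -6 - 2 Z$ ($D{\left(Z \right)} = 0 - \left(6 + 2 Z\right) = -6 - 2 Z$)
$f{\left(U,z \right)} = 9 + U$ ($f{\left(U,z \right)} = \left(3 + U\right) + 6 = 9 + U$)
$r{\left(R,k \right)} = -19 - R$ ($r{\left(R,k \right)} = -9 - \left(10 + R\right) = -19 - R$)
$2126 r{\left(f{\left(g{\left(6,-5 \right)},-3 \right)},-19 \right)} = 2126 \left(-19 - \left(9 - 5\right)\right) = 2126 \left(-19 - 4\right) = 2126 \left(-23\right) = -48898$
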